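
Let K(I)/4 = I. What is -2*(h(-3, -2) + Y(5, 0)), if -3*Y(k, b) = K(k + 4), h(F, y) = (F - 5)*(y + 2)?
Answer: 24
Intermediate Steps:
h(F, y) = (-5 + F)*(2 + y)
K(I) = 4*I
Y(k, b) = -16/3 - 4*k/3 (Y(k, b) = -4*(k + 4)/3 = -4*(4 + k)/3 = -(16 + 4*k)/3 = -16/3 - 4*k/3)
-2*(h(-3, -2) + Y(5, 0)) = -2*((-10 - 5*(-2) + 2*(-3) - 3*(-2)) + (-16/3 - 4/3*5)) = -2*((-10 + 10 - 6 + 6) + (-16/3 - 20/3)) = -2*(0 - 12) = -2*(-12) = 24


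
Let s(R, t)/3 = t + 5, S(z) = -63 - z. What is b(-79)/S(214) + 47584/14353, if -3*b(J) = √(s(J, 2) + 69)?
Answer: 47584/14353 + √10/277 ≈ 3.3267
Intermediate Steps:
s(R, t) = 15 + 3*t (s(R, t) = 3*(t + 5) = 3*(5 + t) = 15 + 3*t)
b(J) = -√10 (b(J) = -√((15 + 3*2) + 69)/3 = -√((15 + 6) + 69)/3 = -√(21 + 69)/3 = -√10)
b(-79)/S(214) + 47584/14353 = (-√10)/(-63 - 1*214) + 47584/14353 = (-√10)/(-63 - 214) + 47584*(1/14353) = -√10/(-277) + 47584/14353 = -√10*(-1/277) + 47584/14353 = √10/277 + 47584/14353 = 47584/14353 + √10/277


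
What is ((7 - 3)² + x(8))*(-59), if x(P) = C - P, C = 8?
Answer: -944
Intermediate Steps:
x(P) = 8 - P
((7 - 3)² + x(8))*(-59) = ((7 - 3)² + (8 - 1*8))*(-59) = (4² + (8 - 8))*(-59) = (16 + 0)*(-59) = 16*(-59) = -944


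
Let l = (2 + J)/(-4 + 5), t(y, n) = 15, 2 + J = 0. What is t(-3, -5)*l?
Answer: 0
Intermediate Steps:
J = -2 (J = -2 + 0 = -2)
l = 0 (l = (2 - 2)/(-4 + 5) = 0/1 = 0*1 = 0)
t(-3, -5)*l = 15*0 = 0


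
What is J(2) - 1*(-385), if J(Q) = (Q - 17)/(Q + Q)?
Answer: 1525/4 ≈ 381.25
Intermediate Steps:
J(Q) = (-17 + Q)/(2*Q) (J(Q) = (-17 + Q)/((2*Q)) = (-17 + Q)*(1/(2*Q)) = (-17 + Q)/(2*Q))
J(2) - 1*(-385) = (½)*(-17 + 2)/2 - 1*(-385) = (½)*(½)*(-15) + 385 = -15/4 + 385 = 1525/4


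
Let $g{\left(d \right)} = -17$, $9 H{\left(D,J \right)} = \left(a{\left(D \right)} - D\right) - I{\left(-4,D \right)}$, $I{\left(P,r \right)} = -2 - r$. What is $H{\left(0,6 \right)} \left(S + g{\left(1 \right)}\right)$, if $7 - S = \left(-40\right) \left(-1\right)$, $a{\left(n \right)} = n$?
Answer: $- \frac{100}{9} \approx -11.111$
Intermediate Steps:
$H{\left(D,J \right)} = \frac{2}{9} + \frac{D}{9}$ ($H{\left(D,J \right)} = \frac{\left(D - D\right) - \left(-2 - D\right)}{9} = \frac{0 + \left(2 + D\right)}{9} = \frac{2 + D}{9} = \frac{2}{9} + \frac{D}{9}$)
$S = -33$ ($S = 7 - \left(-40\right) \left(-1\right) = 7 - 40 = -33$)
$H{\left(0,6 \right)} \left(S + g{\left(1 \right)}\right) = \left(\frac{2}{9} + \frac{1}{9} \cdot 0\right) \left(-33 - 17\right) = \left(\frac{2}{9} + 0\right) \left(-50\right) = \frac{2}{9} \left(-50\right) = - \frac{100}{9}$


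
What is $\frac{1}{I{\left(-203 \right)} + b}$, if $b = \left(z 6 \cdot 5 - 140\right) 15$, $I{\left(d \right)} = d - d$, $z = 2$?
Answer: $- \frac{1}{1200} \approx -0.00083333$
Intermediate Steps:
$I{\left(d \right)} = 0$
$b = -1200$ ($b = \left(2 \cdot 6 \cdot 5 - 140\right) 15 = \left(12 \cdot 5 - 140\right) 15 = \left(60 - 140\right) 15 = \left(-80\right) 15 = -1200$)
$\frac{1}{I{\left(-203 \right)} + b} = \frac{1}{0 - 1200} = \frac{1}{-1200} = - \frac{1}{1200}$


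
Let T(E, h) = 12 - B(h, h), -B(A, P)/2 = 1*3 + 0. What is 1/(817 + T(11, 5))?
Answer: 1/835 ≈ 0.0011976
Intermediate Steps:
B(A, P) = -6 (B(A, P) = -2*(1*3 + 0) = -2*(3 + 0) = -2*3 = -6)
T(E, h) = 18 (T(E, h) = 12 - 1*(-6) = 12 + 6 = 18)
1/(817 + T(11, 5)) = 1/(817 + 18) = 1/835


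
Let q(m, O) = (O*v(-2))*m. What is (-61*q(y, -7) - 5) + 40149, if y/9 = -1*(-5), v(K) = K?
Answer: 1714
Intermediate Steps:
y = 45 (y = 9*(-1*(-5)) = 9*5 = 45)
q(m, O) = -2*O*m (q(m, O) = (O*(-2))*m = (-2*O)*m = -2*O*m)
(-61*q(y, -7) - 5) + 40149 = (-(-122)*(-7)*45 - 5) + 40149 = (-61*630 - 5) + 40149 = (-38430 - 5) + 40149 = -38435 + 40149 = 1714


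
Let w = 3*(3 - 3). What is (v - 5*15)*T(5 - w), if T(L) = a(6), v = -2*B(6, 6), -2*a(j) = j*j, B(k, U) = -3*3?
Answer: 1026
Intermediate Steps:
w = 0 (w = 3*0 = 0)
B(k, U) = -9
a(j) = -j²/2 (a(j) = -j*j/2 = -j²/2)
v = 18 (v = -2*(-9) = 18)
T(L) = -18 (T(L) = -½*6² = -½*36 = -18)
(v - 5*15)*T(5 - w) = (18 - 5*15)*(-18) = (18 - 75)*(-18) = -57*(-18) = 1026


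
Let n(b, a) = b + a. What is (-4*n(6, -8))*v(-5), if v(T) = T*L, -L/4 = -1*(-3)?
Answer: 480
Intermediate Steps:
L = -12 (L = -(-4)*(-3) = -4*3 = -12)
v(T) = -12*T (v(T) = T*(-12) = -12*T)
n(b, a) = a + b
(-4*n(6, -8))*v(-5) = (-4*(-8 + 6))*(-12*(-5)) = -4*(-2)*60 = 8*60 = 480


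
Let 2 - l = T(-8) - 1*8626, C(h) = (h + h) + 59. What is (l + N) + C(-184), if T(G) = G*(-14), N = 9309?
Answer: 17516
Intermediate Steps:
T(G) = -14*G
C(h) = 59 + 2*h (C(h) = 2*h + 59 = 59 + 2*h)
l = 8516 (l = 2 - (-14*(-8) - 1*8626) = 2 - (112 - 8626) = 2 - 1*(-8514) = 2 + 8514 = 8516)
(l + N) + C(-184) = (8516 + 9309) + (59 + 2*(-184)) = 17825 + (59 - 368) = 17825 - 309 = 17516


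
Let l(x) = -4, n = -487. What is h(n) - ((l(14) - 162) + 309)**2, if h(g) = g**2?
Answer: 216720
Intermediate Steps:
h(n) - ((l(14) - 162) + 309)**2 = (-487)**2 - ((-4 - 162) + 309)**2 = 237169 - (-166 + 309)**2 = 237169 - 1*143**2 = 237169 - 1*20449 = 237169 - 20449 = 216720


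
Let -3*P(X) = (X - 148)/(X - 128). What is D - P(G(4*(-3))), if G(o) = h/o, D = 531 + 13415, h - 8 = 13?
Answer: 21714521/1557 ≈ 13946.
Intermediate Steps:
h = 21 (h = 8 + 13 = 21)
D = 13946
G(o) = 21/o
P(X) = -(-148 + X)/(3*(-128 + X)) (P(X) = -(X - 148)/(3*(X - 128)) = -(-148 + X)/(3*(-128 + X)))
D - P(G(4*(-3))) = 13946 - (148 - 21/(4*(-3)))/(3*(-128 + 21/((4*(-3))))) = 13946 - (148 - 21/(-12))/(3*(-128 + 21/(-12))) = 13946 - (148 - 21*(-1)/12)/(3*(-128 + 21*(-1/12))) = 13946 - (148 - 1*(-7/4))/(3*(-128 - 7/4)) = 13946 - (148 + 7/4)/(3*(-519/4)) = 13946 - (-4)*599/(3*519*4) = 13946 - 1*(-599/1557) = 13946 + 599/1557 = 21714521/1557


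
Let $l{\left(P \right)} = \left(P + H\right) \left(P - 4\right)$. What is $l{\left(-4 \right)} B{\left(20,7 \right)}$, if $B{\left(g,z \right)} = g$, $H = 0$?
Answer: $640$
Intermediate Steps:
$l{\left(P \right)} = P \left(-4 + P\right)$ ($l{\left(P \right)} = \left(P + 0\right) \left(P - 4\right) = P \left(-4 + P\right)$)
$l{\left(-4 \right)} B{\left(20,7 \right)} = - 4 \left(-4 - 4\right) 20 = \left(-4\right) \left(-8\right) 20 = 32 \cdot 20 = 640$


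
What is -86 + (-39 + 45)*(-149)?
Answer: -980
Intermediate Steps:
-86 + (-39 + 45)*(-149) = -86 + 6*(-149) = -86 - 894 = -980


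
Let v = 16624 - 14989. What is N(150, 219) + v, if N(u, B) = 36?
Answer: 1671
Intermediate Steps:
v = 1635
N(150, 219) + v = 36 + 1635 = 1671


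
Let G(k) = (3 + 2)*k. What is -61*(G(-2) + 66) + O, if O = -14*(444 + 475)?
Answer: -16282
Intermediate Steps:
G(k) = 5*k
O = -12866 (O = -14*919 = -12866)
-61*(G(-2) + 66) + O = -61*(5*(-2) + 66) - 12866 = -61*(-10 + 66) - 12866 = -61*56 - 12866 = -3416 - 12866 = -16282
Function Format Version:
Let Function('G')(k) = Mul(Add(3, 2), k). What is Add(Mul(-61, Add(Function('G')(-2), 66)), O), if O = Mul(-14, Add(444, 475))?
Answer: -16282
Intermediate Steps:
Function('G')(k) = Mul(5, k)
O = -12866 (O = Mul(-14, 919) = -12866)
Add(Mul(-61, Add(Function('G')(-2), 66)), O) = Add(Mul(-61, Add(Mul(5, -2), 66)), -12866) = Add(Mul(-61, Add(-10, 66)), -12866) = Add(Mul(-61, 56), -12866) = Add(-3416, -12866) = -16282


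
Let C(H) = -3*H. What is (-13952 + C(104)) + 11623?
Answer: -2641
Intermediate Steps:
(-13952 + C(104)) + 11623 = (-13952 - 3*104) + 11623 = (-13952 - 312) + 11623 = -14264 + 11623 = -2641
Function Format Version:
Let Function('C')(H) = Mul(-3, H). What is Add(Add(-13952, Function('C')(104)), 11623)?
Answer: -2641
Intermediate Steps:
Add(Add(-13952, Function('C')(104)), 11623) = Add(Add(-13952, Mul(-3, 104)), 11623) = Add(Add(-13952, -312), 11623) = Add(-14264, 11623) = -2641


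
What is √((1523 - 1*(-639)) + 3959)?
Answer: √6121 ≈ 78.237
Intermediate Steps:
√((1523 - 1*(-639)) + 3959) = √((1523 + 639) + 3959) = √(2162 + 3959) = √6121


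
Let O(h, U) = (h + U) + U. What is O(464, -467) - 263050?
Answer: -263520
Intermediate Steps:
O(h, U) = h + 2*U (O(h, U) = (U + h) + U = h + 2*U)
O(464, -467) - 263050 = (464 + 2*(-467)) - 263050 = (464 - 934) - 263050 = -470 - 263050 = -263520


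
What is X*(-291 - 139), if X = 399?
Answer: -171570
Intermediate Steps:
X*(-291 - 139) = 399*(-291 - 139) = 399*(-430) = -171570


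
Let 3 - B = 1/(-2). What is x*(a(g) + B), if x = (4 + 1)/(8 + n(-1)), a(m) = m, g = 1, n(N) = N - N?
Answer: 45/16 ≈ 2.8125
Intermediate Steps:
n(N) = 0
B = 7/2 (B = 3 - 1/(-2) = 3 - 1*(-½) = 3 + ½ = 7/2 ≈ 3.5000)
x = 5/8 (x = (4 + 1)/(8 + 0) = 5/8 ≈ 0.62500)
x*(a(g) + B) = 5*(1 + 7/2)/8 = (5/8)*(9/2) = 45/16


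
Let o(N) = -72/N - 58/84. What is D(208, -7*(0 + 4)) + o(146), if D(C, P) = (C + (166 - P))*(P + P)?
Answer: -69025421/3066 ≈ -22513.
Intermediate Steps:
o(N) = -29/42 - 72/N (o(N) = -72/N - 58*1/84 = -72/N - 29/42 = -29/42 - 72/N)
D(C, P) = 2*P*(166 + C - P) (D(C, P) = (166 + C - P)*(2*P) = 2*P*(166 + C - P))
D(208, -7*(0 + 4)) + o(146) = 2*(-7*(0 + 4))*(166 + 208 - (-7)*(0 + 4)) + (-29/42 - 72/146) = 2*(-7*4)*(166 + 208 - (-7)*4) + (-29/42 - 72*1/146) = 2*(-28)*(166 + 208 - 1*(-28)) + (-29/42 - 36/73) = 2*(-28)*(166 + 208 + 28) - 3629/3066 = 2*(-28)*402 - 3629/3066 = -22512 - 3629/3066 = -69025421/3066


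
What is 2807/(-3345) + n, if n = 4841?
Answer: 16190338/3345 ≈ 4840.2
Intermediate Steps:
2807/(-3345) + n = 2807/(-3345) + 4841 = 2807*(-1/3345) + 4841 = -2807/3345 + 4841 = 16190338/3345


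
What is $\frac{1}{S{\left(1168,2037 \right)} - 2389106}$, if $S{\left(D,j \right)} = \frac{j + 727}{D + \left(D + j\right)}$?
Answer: $- \frac{4373}{10447557774} \approx -4.1857 \cdot 10^{-7}$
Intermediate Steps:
$S{\left(D,j \right)} = \frac{727 + j}{j + 2 D}$
$\frac{1}{S{\left(1168,2037 \right)} - 2389106} = \frac{1}{\frac{727 + 2037}{2037 + 2 \cdot 1168} - 2389106} = \frac{1}{\frac{1}{2037 + 2336} \cdot 2764 - 2389106} = \frac{1}{\frac{1}{4373} \cdot 2764 - 2389106} = \frac{1}{\frac{2764}{4373} - 2389106} = \frac{1}{- \frac{10447557774}{4373}} = - \frac{4373}{10447557774}$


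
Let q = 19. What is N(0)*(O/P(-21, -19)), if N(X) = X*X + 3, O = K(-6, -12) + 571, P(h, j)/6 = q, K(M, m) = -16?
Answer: 555/38 ≈ 14.605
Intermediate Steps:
P(h, j) = 114 (P(h, j) = 6*19 = 114)
O = 555 (O = -16 + 571 = 555)
N(X) = 3 + X² (N(X) = X² + 3 = 3 + X²)
N(0)*(O/P(-21, -19)) = (3 + 0²)*(555/114) = (3 + 0)*(555*(1/114)) = 3*(185/38) = 555/38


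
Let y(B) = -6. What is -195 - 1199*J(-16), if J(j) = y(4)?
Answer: 6999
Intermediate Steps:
J(j) = -6
-195 - 1199*J(-16) = -195 - 1199*(-6) = -195 + 7194 = 6999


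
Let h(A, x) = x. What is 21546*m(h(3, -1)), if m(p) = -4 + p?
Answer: -107730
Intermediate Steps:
21546*m(h(3, -1)) = 21546*(-4 - 1) = 21546*(-5) = -107730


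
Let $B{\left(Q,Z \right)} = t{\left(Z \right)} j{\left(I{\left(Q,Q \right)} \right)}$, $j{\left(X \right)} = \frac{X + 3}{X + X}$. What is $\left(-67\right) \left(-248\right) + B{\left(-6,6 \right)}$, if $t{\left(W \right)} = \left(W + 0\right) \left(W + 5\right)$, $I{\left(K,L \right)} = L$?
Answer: $\frac{33265}{2} \approx 16633.0$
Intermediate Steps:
$t{\left(W \right)} = W \left(5 + W\right)$
$j{\left(X \right)} = \frac{3 + X}{2 X}$
$B{\left(Q,Z \right)} = \frac{Z \left(3 + Q\right) \left(5 + Z\right)}{2 Q}$ ($B{\left(Q,Z \right)} = Z \left(5 + Z\right) \frac{3 + Q}{2 Q} = \frac{Z \left(3 + Q\right) \left(5 + Z\right)}{2 Q}$)
$\left(-67\right) \left(-248\right) + B{\left(-6,6 \right)} = \left(-67\right) \left(-248\right) + \frac{1}{2} \cdot 6 \frac{1}{-6} \left(3 - 6\right) \left(5 + 6\right) = 16616 + \frac{1}{2} \cdot 6 \left(- \frac{1}{6}\right) \left(-3\right) 11 = 16616 + \frac{33}{2} = \frac{33265}{2}$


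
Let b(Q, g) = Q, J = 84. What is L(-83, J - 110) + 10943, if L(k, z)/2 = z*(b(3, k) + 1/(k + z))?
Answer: 1175835/109 ≈ 10787.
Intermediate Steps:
L(k, z) = 2*z*(3 + 1/(k + z)) (L(k, z) = 2*(z*(3 + 1/(k + z))) = 2*z*(3 + 1/(k + z)))
L(-83, J - 110) + 10943 = 2*(84 - 110)*(1 + 3*(-83) + 3*(84 - 110))/(-83 + (84 - 110)) + 10943 = 2*(-26)*(1 - 249 + 3*(-26))/(-83 - 26) + 10943 = 2*(-26)*(1 - 249 - 78)/(-109) + 10943 = 2*(-26)*(-1/109)*(-326) + 10943 = -16952/109 + 10943 = 1175835/109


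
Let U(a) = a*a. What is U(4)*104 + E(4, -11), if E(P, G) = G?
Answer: 1653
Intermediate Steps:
U(a) = a²
U(4)*104 + E(4, -11) = 4²*104 - 11 = 16*104 - 11 = 1664 - 11 = 1653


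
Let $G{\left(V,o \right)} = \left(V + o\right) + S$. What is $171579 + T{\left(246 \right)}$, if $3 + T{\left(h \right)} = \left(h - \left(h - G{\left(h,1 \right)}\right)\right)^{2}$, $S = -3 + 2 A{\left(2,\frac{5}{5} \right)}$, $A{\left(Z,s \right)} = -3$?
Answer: $228220$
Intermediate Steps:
$S = -9$ ($S = -3 + 2 \left(-3\right) = -3 - 6 = -9$)
$G{\left(V,o \right)} = -9 + V + o$ ($G{\left(V,o \right)} = \left(V + o\right) - 9 = -9 + V + o$)
$T{\left(h \right)} = -3 + \left(-8 + h\right)^{2}$ ($T{\left(h \right)} = -3 + \left(h + \left(\left(-9 + h + 1\right) - h\right)\right)^{2} = -3 + \left(h + \left(\left(-8 + h\right) - h\right)\right)^{2} = -3 + \left(h - 8\right)^{2} = -3 + \left(-8 + h\right)^{2}$)
$171579 + T{\left(246 \right)} = 171579 - \left(3 - \left(-8 + 246\right)^{2}\right) = 171579 - \left(3 - 238^{2}\right) = 171579 + \left(-3 + 56644\right) = 171579 + 56641 = 228220$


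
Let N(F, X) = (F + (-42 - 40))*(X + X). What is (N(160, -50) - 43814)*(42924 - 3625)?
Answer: -2028378586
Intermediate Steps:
N(F, X) = 2*X*(-82 + F) (N(F, X) = (F - 82)*(2*X) = (-82 + F)*(2*X) = 2*X*(-82 + F))
(N(160, -50) - 43814)*(42924 - 3625) = (2*(-50)*(-82 + 160) - 43814)*(42924 - 3625) = (2*(-50)*78 - 43814)*39299 = (-7800 - 43814)*39299 = -51614*39299 = -2028378586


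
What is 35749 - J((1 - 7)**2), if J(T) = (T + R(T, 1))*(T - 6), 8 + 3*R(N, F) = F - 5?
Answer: 34789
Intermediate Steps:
R(N, F) = -13/3 + F/3 (R(N, F) = -8/3 + (F - 5)/3 = -8/3 + (-5 + F)/3 = -8/3 + (-5/3 + F/3) = -13/3 + F/3)
J(T) = (-6 + T)*(-4 + T) (J(T) = (T + (-13/3 + (1/3)*1))*(T - 6) = (T + (-13/3 + 1/3))*(-6 + T) = (T - 4)*(-6 + T) = (-4 + T)*(-6 + T) = (-6 + T)*(-4 + T))
35749 - J((1 - 7)**2) = 35749 - (24 + ((1 - 7)**2)**2 - 10*(1 - 7)**2) = 35749 - (24 + ((-6)**2)**2 - 10*(-6)**2) = 35749 - (24 + 36**2 - 10*36) = 35749 - (24 + 1296 - 360) = 35749 - 1*960 = 35749 - 960 = 34789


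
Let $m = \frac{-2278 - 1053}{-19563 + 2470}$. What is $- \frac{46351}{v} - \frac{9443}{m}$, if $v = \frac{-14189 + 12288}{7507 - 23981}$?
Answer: $- \frac{2850345099093}{6332231} \approx -4.5013 \cdot 10^{5}$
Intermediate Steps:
$m = \frac{3331}{17093}$ ($m = - \frac{3331}{-17093} = \left(-3331\right) \left(- \frac{1}{17093}\right) = \frac{3331}{17093} \approx 0.19488$)
$v = \frac{1901}{16474}$ ($v = - \frac{1901}{-16474} = \left(-1901\right) \left(- \frac{1}{16474}\right) = \frac{1901}{16474} \approx 0.11539$)
$- \frac{46351}{v} - \frac{9443}{m} = - \frac{46351}{\frac{1901}{16474}} - \frac{9443}{\frac{3331}{17093}} = \left(-46351\right) \frac{16474}{1901} - \frac{161409199}{3331} = - \frac{763586374}{1901} - \frac{161409199}{3331} = - \frac{2850345099093}{6332231}$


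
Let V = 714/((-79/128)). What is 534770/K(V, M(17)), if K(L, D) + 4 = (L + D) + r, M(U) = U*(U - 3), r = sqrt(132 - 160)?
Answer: -770011846995/1328864896 - 1668749785*I*sqrt(7)/1328864896 ≈ -579.45 - 3.3225*I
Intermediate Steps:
V = -91392/79 (V = 714/((-79*1/128)) = 714/(-79/128) = 714*(-128/79) = -91392/79 ≈ -1156.9)
r = 2*I*sqrt(7) (r = sqrt(-28) = 2*I*sqrt(7) ≈ 5.2915*I)
M(U) = U*(-3 + U)
K(L, D) = -4 + D + L + 2*I*sqrt(7) (K(L, D) = -4 + ((L + D) + 2*I*sqrt(7)) = -4 + ((D + L) + 2*I*sqrt(7)) = -4 + (D + L + 2*I*sqrt(7)) = -4 + D + L + 2*I*sqrt(7))
534770/K(V, M(17)) = 534770/(-4 + 17*(-3 + 17) - 91392/79 + 2*I*sqrt(7)) = 534770/(-4 + 17*14 - 91392/79 + 2*I*sqrt(7)) = 534770/(-4 + 238 - 91392/79 + 2*I*sqrt(7)) = 534770/(-72906/79 + 2*I*sqrt(7))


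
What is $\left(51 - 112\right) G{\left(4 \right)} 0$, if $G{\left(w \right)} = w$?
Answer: $0$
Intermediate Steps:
$\left(51 - 112\right) G{\left(4 \right)} 0 = \left(51 - 112\right) 4 \cdot 0 = \left(-61\right) 0 = 0$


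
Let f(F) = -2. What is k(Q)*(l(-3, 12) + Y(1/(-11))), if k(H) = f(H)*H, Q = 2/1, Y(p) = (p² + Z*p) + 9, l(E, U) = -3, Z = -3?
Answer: -3040/121 ≈ -25.124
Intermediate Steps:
Y(p) = 9 + p² - 3*p (Y(p) = (p² - 3*p) + 9 = 9 + p² - 3*p)
Q = 2 (Q = 2*1 = 2)
k(H) = -2*H
k(Q)*(l(-3, 12) + Y(1/(-11))) = (-2*2)*(-3 + (9 + (1/(-11))² - 3/(-11))) = -4*(-3 + (9 + (-1/11)² - 3*(-1/11))) = -4*(-3 + (9 + 1/121 + 3/11)) = -4*(-3 + 1123/121) = -4*760/121 = -3040/121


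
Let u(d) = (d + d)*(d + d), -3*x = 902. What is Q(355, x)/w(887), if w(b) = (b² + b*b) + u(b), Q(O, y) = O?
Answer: 355/4720614 ≈ 7.5202e-5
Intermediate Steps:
x = -902/3 (x = -⅓*902 = -902/3 ≈ -300.67)
u(d) = 4*d² (u(d) = (2*d)*(2*d) = 4*d²)
w(b) = 6*b² (w(b) = (b² + b*b) + 4*b² = (b² + b²) + 4*b² = 2*b² + 4*b² = 6*b²)
Q(355, x)/w(887) = 355/((6*887²)) = 355/((6*786769)) = 355/4720614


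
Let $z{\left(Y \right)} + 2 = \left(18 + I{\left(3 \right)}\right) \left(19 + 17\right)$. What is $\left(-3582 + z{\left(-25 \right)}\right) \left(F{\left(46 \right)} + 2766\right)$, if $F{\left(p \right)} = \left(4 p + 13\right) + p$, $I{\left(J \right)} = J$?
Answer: $-8509452$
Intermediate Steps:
$F{\left(p \right)} = 13 + 5 p$ ($F{\left(p \right)} = \left(13 + 4 p\right) + p = 13 + 5 p$)
$z{\left(Y \right)} = 754$ ($z{\left(Y \right)} = -2 + \left(18 + 3\right) \left(19 + 17\right) = -2 + 21 \cdot 36 = -2 + 756 = 754$)
$\left(-3582 + z{\left(-25 \right)}\right) \left(F{\left(46 \right)} + 2766\right) = \left(-3582 + 754\right) \left(\left(13 + 5 \cdot 46\right) + 2766\right) = - 2828 \left(\left(13 + 230\right) + 2766\right) = - 2828 \left(243 + 2766\right) = \left(-2828\right) 3009 = -8509452$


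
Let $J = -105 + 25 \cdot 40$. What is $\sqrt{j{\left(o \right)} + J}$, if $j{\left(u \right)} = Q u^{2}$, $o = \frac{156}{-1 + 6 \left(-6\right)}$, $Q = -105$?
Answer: $\frac{5 i \sqrt{53201}}{37} \approx 31.169 i$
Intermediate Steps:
$J = 895$ ($J = -105 + 1000 = 895$)
$o = - \frac{156}{37}$ ($o = \frac{156}{-1 - 36} = \frac{156}{-37} = 156 \left(- \frac{1}{37}\right) = - \frac{156}{37} \approx -4.2162$)
$j{\left(u \right)} = - 105 u^{2}$
$\sqrt{j{\left(o \right)} + J} = \sqrt{- 105 \left(- \frac{156}{37}\right)^{2} + 895} = \sqrt{\left(-105\right) \frac{24336}{1369} + 895} = \sqrt{- \frac{2555280}{1369} + 895} = \sqrt{- \frac{1330025}{1369}} = \frac{5 i \sqrt{53201}}{37}$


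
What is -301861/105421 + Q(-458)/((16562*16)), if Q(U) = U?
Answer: -40019516465/13967860816 ≈ -2.8651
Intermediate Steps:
-301861/105421 + Q(-458)/((16562*16)) = -301861/105421 - 458/(16562*16) = -301861*1/105421 - 458/264992 = -301861/105421 - 458*1/264992 = -301861/105421 - 229/132496 = -40019516465/13967860816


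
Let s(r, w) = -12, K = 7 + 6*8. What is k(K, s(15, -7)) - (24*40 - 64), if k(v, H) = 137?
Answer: -759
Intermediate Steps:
K = 55 (K = 7 + 48 = 55)
k(K, s(15, -7)) - (24*40 - 64) = 137 - (24*40 - 64) = 137 - (960 - 64) = 137 - 1*896 = 137 - 896 = -759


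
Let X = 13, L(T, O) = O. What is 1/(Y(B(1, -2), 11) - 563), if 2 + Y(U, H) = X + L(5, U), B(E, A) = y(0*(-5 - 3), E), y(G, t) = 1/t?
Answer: -1/551 ≈ -0.0018149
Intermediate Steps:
B(E, A) = 1/E
Y(U, H) = 11 + U (Y(U, H) = -2 + (13 + U) = 11 + U)
1/(Y(B(1, -2), 11) - 563) = 1/((11 + 1/1) - 563) = 1/((11 + 1) - 563) = 1/(12 - 563) = 1/(-551) = -1/551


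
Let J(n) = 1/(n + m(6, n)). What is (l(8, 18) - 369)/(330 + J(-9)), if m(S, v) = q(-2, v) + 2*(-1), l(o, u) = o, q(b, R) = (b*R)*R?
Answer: -62453/57089 ≈ -1.0940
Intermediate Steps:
q(b, R) = b*R² (q(b, R) = (R*b)*R = b*R²)
m(S, v) = -2 - 2*v² (m(S, v) = -2*v² + 2*(-1) = -2*v² - 2 = -2 - 2*v²)
J(n) = 1/(-2 + n - 2*n²) (J(n) = 1/(n + (-2 - 2*n²)) = 1/(-2 + n - 2*n²))
(l(8, 18) - 369)/(330 + J(-9)) = (8 - 369)/(330 - 1/(2 - 1*(-9) + 2*(-9)²)) = -361/(330 - 1/(2 + 9 + 2*81)) = -361/(330 - 1/(2 + 9 + 162)) = -361/(330 - 1/173) = -361/57089/173 = -361*173/57089 = -62453/57089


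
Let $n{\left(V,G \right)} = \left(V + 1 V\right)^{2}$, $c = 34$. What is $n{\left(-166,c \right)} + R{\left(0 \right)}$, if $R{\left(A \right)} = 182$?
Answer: $110406$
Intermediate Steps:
$n{\left(V,G \right)} = 4 V^{2}$ ($n{\left(V,G \right)} = \left(V + V\right)^{2} = \left(2 V\right)^{2} = 4 V^{2}$)
$n{\left(-166,c \right)} + R{\left(0 \right)} = 4 \left(-166\right)^{2} + 182 = 4 \cdot 27556 + 182 = 110224 + 182 = 110406$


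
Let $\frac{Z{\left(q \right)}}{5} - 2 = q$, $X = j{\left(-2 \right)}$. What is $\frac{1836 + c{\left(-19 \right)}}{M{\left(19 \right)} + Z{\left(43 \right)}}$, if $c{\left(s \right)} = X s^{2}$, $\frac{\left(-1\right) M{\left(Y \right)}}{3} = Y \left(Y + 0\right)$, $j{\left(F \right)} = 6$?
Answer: $- \frac{667}{143} \approx -4.6643$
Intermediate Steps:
$X = 6$
$M{\left(Y \right)} = - 3 Y^{2}$ ($M{\left(Y \right)} = - 3 Y \left(Y + 0\right) = - 3 Y Y = - 3 Y^{2}$)
$Z{\left(q \right)} = 10 + 5 q$
$c{\left(s \right)} = 6 s^{2}$
$\frac{1836 + c{\left(-19 \right)}}{M{\left(19 \right)} + Z{\left(43 \right)}} = \frac{1836 + 6 \left(-19\right)^{2}}{- 3 \cdot 19^{2} + \left(10 + 5 \cdot 43\right)} = \frac{1836 + 6 \cdot 361}{\left(-3\right) 361 + \left(10 + 215\right)} = \frac{1836 + 2166}{-1083 + 225} = \frac{4002}{-858} = 4002 \left(- \frac{1}{858}\right) = - \frac{667}{143}$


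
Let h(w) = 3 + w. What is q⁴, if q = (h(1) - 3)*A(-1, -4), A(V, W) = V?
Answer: 1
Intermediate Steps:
q = -1 (q = ((3 + 1) - 3)*(-1) = (4 - 3)*(-1) = 1*(-1) = -1)
q⁴ = (-1)⁴ = 1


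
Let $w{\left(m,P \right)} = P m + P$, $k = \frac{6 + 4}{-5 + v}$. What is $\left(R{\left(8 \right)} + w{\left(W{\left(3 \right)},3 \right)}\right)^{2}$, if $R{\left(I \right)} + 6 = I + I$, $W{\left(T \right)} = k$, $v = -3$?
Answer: $\frac{1369}{16} \approx 85.563$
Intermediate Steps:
$k = - \frac{5}{4}$ ($k = \frac{6 + 4}{-5 - 3} = \frac{10}{-8} = 10 \left(- \frac{1}{8}\right) = - \frac{5}{4} \approx -1.25$)
$W{\left(T \right)} = - \frac{5}{4}$
$w{\left(m,P \right)} = P + P m$
$R{\left(I \right)} = -6 + 2 I$ ($R{\left(I \right)} = -6 + \left(I + I\right) = -6 + 2 I$)
$\left(R{\left(8 \right)} + w{\left(W{\left(3 \right)},3 \right)}\right)^{2} = \left(\left(-6 + 2 \cdot 8\right) + 3 \left(1 - \frac{5}{4}\right)\right)^{2} = \left(\left(-6 + 16\right) + 3 \left(- \frac{1}{4}\right)\right)^{2} = \left(10 - \frac{3}{4}\right)^{2} = \left(\frac{37}{4}\right)^{2} = \frac{1369}{16}$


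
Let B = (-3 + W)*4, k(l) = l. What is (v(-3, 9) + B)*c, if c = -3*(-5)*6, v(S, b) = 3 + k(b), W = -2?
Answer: -720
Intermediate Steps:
v(S, b) = 3 + b
c = 90 (c = 15*6 = 90)
B = -20 (B = (-3 - 2)*4 = -5*4 = -20)
(v(-3, 9) + B)*c = ((3 + 9) - 20)*90 = (12 - 20)*90 = -8*90 = -720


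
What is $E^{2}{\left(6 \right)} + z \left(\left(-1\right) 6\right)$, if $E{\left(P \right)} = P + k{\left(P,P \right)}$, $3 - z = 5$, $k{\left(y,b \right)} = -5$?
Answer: $13$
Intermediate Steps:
$z = -2$ ($z = 3 - 5 = -2$)
$E{\left(P \right)} = -5 + P$ ($E{\left(P \right)} = P - 5 = -5 + P$)
$E^{2}{\left(6 \right)} + z \left(\left(-1\right) 6\right) = \left(-5 + 6\right)^{2} - 2 \left(\left(-1\right) 6\right) = 1^{2} - -12 = 1 + 12 = 13$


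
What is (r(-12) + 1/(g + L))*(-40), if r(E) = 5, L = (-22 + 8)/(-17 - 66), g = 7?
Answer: -24464/119 ≈ -205.58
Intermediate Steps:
L = 14/83 (L = -14/(-83) = -14*(-1/83) = 14/83 ≈ 0.16867)
(r(-12) + 1/(g + L))*(-40) = (5 + 1/(7 + 14/83))*(-40) = (5 + 1/(595/83))*(-40) = (5 + 83/595)*(-40) = (3058/595)*(-40) = -24464/119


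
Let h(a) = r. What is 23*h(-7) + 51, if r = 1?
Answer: 74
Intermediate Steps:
h(a) = 1
23*h(-7) + 51 = 23*1 + 51 = 23 + 51 = 74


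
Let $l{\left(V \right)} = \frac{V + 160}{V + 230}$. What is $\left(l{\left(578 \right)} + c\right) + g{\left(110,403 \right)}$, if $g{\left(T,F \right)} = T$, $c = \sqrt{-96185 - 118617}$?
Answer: $\frac{44809}{404} + i \sqrt{214802} \approx 110.91 + 463.47 i$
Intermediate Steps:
$c = i \sqrt{214802}$ ($c = \sqrt{-214802} = i \sqrt{214802} \approx 463.47 i$)
$l{\left(V \right)} = \frac{160 + V}{230 + V}$
$\left(l{\left(578 \right)} + c\right) + g{\left(110,403 \right)} = \left(\frac{160 + 578}{230 + 578} + i \sqrt{214802}\right) + 110 = \left(\frac{1}{808} \cdot 738 + i \sqrt{214802}\right) + 110 = \left(\frac{369}{404} + i \sqrt{214802}\right) + 110 = \frac{44809}{404} + i \sqrt{214802}$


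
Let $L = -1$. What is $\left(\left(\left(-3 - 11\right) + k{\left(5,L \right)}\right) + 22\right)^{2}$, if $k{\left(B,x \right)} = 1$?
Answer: $81$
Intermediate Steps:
$\left(\left(\left(-3 - 11\right) + k{\left(5,L \right)}\right) + 22\right)^{2} = \left(\left(\left(-3 - 11\right) + 1\right) + 22\right)^{2} = \left(\left(-14 + 1\right) + 22\right)^{2} = \left(-13 + 22\right)^{2} = 9^{2} = 81$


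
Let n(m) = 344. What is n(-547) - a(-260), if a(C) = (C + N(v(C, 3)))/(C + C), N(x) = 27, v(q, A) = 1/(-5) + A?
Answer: 178647/520 ≈ 343.55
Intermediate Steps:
v(q, A) = -⅕ + A
a(C) = (27 + C)/(2*C) (a(C) = (C + 27)/(C + C) = (27 + C)/((2*C)) = (27 + C)*(1/(2*C)) = (27 + C)/(2*C))
n(-547) - a(-260) = 344 - (27 - 260)/(2*(-260)) = 344 - (-1)*(-233)/(2*260) = 344 - 1*233/520 = 344 - 233/520 = 178647/520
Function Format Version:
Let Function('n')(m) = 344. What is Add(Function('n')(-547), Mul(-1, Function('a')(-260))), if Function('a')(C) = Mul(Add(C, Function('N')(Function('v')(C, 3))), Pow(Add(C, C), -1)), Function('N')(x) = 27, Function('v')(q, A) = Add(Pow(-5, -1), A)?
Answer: Rational(178647, 520) ≈ 343.55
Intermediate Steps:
Function('v')(q, A) = Add(Rational(-1, 5), A)
Function('a')(C) = Mul(Rational(1, 2), Pow(C, -1), Add(27, C)) (Function('a')(C) = Mul(Add(C, 27), Pow(Add(C, C), -1)) = Mul(Add(27, C), Pow(Mul(2, C), -1)) = Mul(Add(27, C), Mul(Rational(1, 2), Pow(C, -1))) = Mul(Rational(1, 2), Pow(C, -1), Add(27, C)))
Add(Function('n')(-547), Mul(-1, Function('a')(-260))) = Add(344, Mul(-1, Mul(Rational(1, 2), Pow(-260, -1), Add(27, -260)))) = Add(344, Mul(-1, Mul(Rational(1, 2), Rational(-1, 260), -233))) = Add(344, Mul(-1, Rational(233, 520))) = Add(344, Rational(-233, 520)) = Rational(178647, 520)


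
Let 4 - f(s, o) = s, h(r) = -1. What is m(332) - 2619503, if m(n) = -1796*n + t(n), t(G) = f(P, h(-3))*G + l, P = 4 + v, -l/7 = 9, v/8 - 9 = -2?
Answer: -3234430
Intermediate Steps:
v = 56 (v = 72 + 8*(-2) = 72 - 16 = 56)
l = -63 (l = -7*9 = -63)
P = 60 (P = 4 + 56 = 60)
f(s, o) = 4 - s
t(G) = -63 - 56*G (t(G) = (4 - 1*60)*G - 63 = (4 - 60)*G - 63 = -56*G - 63 = -63 - 56*G)
m(n) = -63 - 1852*n (m(n) = -1796*n + (-63 - 56*n) = -63 - 1852*n)
m(332) - 2619503 = (-63 - 1852*332) - 2619503 = (-63 - 614864) - 2619503 = -614927 - 2619503 = -3234430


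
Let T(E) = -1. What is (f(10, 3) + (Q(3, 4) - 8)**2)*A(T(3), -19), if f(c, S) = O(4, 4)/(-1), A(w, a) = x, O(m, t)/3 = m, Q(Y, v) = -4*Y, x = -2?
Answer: -776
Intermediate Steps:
O(m, t) = 3*m
A(w, a) = -2
f(c, S) = -12 (f(c, S) = (3*4)/(-1) = 12*(-1) = -12)
(f(10, 3) + (Q(3, 4) - 8)**2)*A(T(3), -19) = (-12 + (-4*3 - 8)**2)*(-2) = (-12 + (-12 - 8)**2)*(-2) = (-12 + (-20)**2)*(-2) = (-12 + 400)*(-2) = 388*(-2) = -776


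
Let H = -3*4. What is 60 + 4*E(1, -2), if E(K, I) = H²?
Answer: 636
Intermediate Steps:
H = -12
E(K, I) = 144 (E(K, I) = (-12)² = 144)
60 + 4*E(1, -2) = 60 + 4*144 = 60 + 576 = 636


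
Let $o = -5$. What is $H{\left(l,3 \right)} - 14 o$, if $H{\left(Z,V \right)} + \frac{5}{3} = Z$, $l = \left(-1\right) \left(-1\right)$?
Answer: $\frac{208}{3} \approx 69.333$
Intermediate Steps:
$l = 1$
$H{\left(Z,V \right)} = - \frac{5}{3} + Z$
$H{\left(l,3 \right)} - 14 o = \left(- \frac{5}{3} + 1\right) - -70 = - \frac{2}{3} + 70 = \frac{208}{3}$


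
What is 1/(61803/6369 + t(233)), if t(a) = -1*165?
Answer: -2123/329694 ≈ -0.0064393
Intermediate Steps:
t(a) = -165
1/(61803/6369 + t(233)) = 1/(61803/6369 - 165) = 1/(61803*(1/6369) - 165) = 1/(20601/2123 - 165) = 1/(-329694/2123) = -2123/329694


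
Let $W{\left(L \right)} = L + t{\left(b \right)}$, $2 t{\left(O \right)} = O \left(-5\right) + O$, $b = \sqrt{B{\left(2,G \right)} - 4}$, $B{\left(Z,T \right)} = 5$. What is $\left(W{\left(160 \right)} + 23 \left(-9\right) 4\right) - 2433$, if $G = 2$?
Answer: $-3103$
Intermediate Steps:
$b = 1$ ($b = \sqrt{5 - 4} = \sqrt{1} = 1$)
$t{\left(O \right)} = - 2 O$ ($t{\left(O \right)} = \frac{O \left(-5\right) + O}{2} = \frac{- 5 O + O}{2} = \frac{\left(-4\right) O}{2} = - 2 O$)
$W{\left(L \right)} = -2 + L$ ($W{\left(L \right)} = L - 2 = -2 + L$)
$\left(W{\left(160 \right)} + 23 \left(-9\right) 4\right) - 2433 = \left(\left(-2 + 160\right) + 23 \left(-9\right) 4\right) - 2433 = \left(158 - 828\right) - 2433 = -670 - 2433 = -3103$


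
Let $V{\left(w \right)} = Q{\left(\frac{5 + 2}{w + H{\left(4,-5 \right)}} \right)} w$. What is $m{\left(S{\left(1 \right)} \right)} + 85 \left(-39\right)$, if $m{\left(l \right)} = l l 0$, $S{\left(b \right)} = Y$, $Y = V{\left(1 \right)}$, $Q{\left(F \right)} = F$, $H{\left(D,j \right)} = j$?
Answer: $-3315$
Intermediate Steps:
$V{\left(w \right)} = \frac{7 w}{-5 + w}$ ($V{\left(w \right)} = \frac{5 + 2}{w - 5} w = \frac{7}{-5 + w} w = \frac{7 w}{-5 + w}$)
$Y = - \frac{7}{4}$ ($Y = 7 \cdot 1 \frac{1}{-5 + 1} = 7 \cdot 1 \frac{1}{-4} = 7 \cdot 1 \left(- \frac{1}{4}\right) = - \frac{7}{4} \approx -1.75$)
$S{\left(b \right)} = - \frac{7}{4}$
$m{\left(l \right)} = 0$ ($m{\left(l \right)} = l^{2} \cdot 0 = 0$)
$m{\left(S{\left(1 \right)} \right)} + 85 \left(-39\right) = 0 + 85 \left(-39\right) = 0 - 3315 = -3315$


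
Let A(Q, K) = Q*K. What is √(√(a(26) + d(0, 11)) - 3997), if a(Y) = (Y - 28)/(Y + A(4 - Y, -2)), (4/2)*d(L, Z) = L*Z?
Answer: √(-4896325 + 35*I*√35)/35 ≈ 0.0013368 + 63.222*I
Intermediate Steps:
A(Q, K) = K*Q
d(L, Z) = L*Z/2 (d(L, Z) = (L*Z)/2 = L*Z/2)
a(Y) = (-28 + Y)/(-8 + 3*Y) (a(Y) = (Y - 28)/(Y - 2*(4 - Y)) = (-28 + Y)/(Y + (-8 + 2*Y)) = (-28 + Y)/(-8 + 3*Y))
√(√(a(26) + d(0, 11)) - 3997) = √(√((-28 + 26)/(-8 + 3*26) + (½)*0*11) - 3997) = √(√(-2/(-8 + 78) + 0) - 3997) = √(√(-2/70 + 0) - 3997) = √(√((1/70)*(-2) + 0) - 3997) = √(√(-1/35 + 0) - 3997) = √(√(-1/35) - 3997) = √(I*√35/35 - 3997) = √(-3997 + I*√35/35)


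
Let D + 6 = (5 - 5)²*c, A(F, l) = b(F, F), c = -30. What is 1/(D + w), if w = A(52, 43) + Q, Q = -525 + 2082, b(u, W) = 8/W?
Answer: 13/20165 ≈ 0.00064468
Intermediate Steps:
A(F, l) = 8/F
Q = 1557
w = 20243/13 (w = 8/52 + 1557 = 8*(1/52) + 1557 = 2/13 + 1557 = 20243/13 ≈ 1557.2)
D = -6 (D = -6 + (5 - 5)²*(-30) = -6 + 0²*(-30) = -6 + 0*(-30) = -6 + 0 = -6)
1/(D + w) = 1/(-6 + 20243/13) = 1/(20165/13) = 13/20165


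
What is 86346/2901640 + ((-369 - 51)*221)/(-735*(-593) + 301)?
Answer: -4136962479/22599423140 ≈ -0.18306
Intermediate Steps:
86346/2901640 + ((-369 - 51)*221)/(-735*(-593) + 301) = 86346*(1/2901640) + (-420*221)/(435855 + 301) = 43173/1450820 - 92820/436156 = 43173/1450820 - 92820*1/436156 = 43173/1450820 - 3315/15577 = -4136962479/22599423140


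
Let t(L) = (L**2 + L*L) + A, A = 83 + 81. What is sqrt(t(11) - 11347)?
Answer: I*sqrt(10941) ≈ 104.6*I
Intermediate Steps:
A = 164
t(L) = 164 + 2*L**2 (t(L) = (L**2 + L*L) + 164 = (L**2 + L**2) + 164 = 2*L**2 + 164 = 164 + 2*L**2)
sqrt(t(11) - 11347) = sqrt((164 + 2*11**2) - 11347) = sqrt((164 + 2*121) - 11347) = sqrt((164 + 242) - 11347) = sqrt(406 - 11347) = sqrt(-10941) = I*sqrt(10941)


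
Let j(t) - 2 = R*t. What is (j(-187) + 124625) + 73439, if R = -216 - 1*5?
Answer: 239393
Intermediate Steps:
R = -221 (R = -216 - 5 = -221)
j(t) = 2 - 221*t
(j(-187) + 124625) + 73439 = ((2 - 221*(-187)) + 124625) + 73439 = ((2 + 41327) + 124625) + 73439 = (41329 + 124625) + 73439 = 165954 + 73439 = 239393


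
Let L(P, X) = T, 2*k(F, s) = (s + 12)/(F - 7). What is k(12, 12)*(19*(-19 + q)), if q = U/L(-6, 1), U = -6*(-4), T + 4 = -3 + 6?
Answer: -9804/5 ≈ -1960.8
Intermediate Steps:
T = -1 (T = -4 + (-3 + 6) = -4 + 3 = -1)
U = 24
k(F, s) = (12 + s)/(2*(-7 + F)) (k(F, s) = ((s + 12)/(F - 7))/2 = ((12 + s)/(-7 + F))/2 = (12 + s)/(2*(-7 + F)))
L(P, X) = -1
q = -24 (q = 24/(-1) = 24*(-1) = -24)
k(12, 12)*(19*(-19 + q)) = ((12 + 12)/(2*(-7 + 12)))*(19*(-19 - 24)) = ((½)*24/5)*(19*(-43)) = ((½)*(⅕)*24)*(-817) = (12/5)*(-817) = -9804/5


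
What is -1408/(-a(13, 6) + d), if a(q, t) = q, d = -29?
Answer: 704/21 ≈ 33.524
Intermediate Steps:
-1408/(-a(13, 6) + d) = -1408/(-1*13 - 29) = -1408/(-13 - 29) = -1408/(-42) = -1/42*(-1408) = 704/21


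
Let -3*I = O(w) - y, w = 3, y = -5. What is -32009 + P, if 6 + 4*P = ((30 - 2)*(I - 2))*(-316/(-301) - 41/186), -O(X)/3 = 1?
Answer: -768431417/23994 ≈ -32026.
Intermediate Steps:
O(X) = -3 (O(X) = -3*1 = -3)
I = -⅔ (I = -(-3 - 1*(-5))/3 = -(-3 + 5)/3 = -⅓*2 = -⅔ ≈ -0.66667)
P = -407471/23994 (P = -3/2 + (((30 - 2)*(-⅔ - 2))*(-316/(-301) - 41/186))/4 = -3/2 + ((28*(-8/3))*(-316*(-1/301) - 41*1/186))/4 = -3/2 + (-224*(316/301 - 41/186)/3)/4 = -3/2 + (-224/3*46435/55986)/4 = -3/2 + (¼)*(-742960/11997) = -3/2 - 185740/11997 = -407471/23994 ≈ -16.982)
-32009 + P = -32009 - 407471/23994 = -768431417/23994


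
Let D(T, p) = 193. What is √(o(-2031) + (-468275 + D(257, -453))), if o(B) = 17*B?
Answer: I*√502609 ≈ 708.95*I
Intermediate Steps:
√(o(-2031) + (-468275 + D(257, -453))) = √(17*(-2031) + (-468275 + 193)) = √(-34527 - 468082) = √(-502609) = I*√502609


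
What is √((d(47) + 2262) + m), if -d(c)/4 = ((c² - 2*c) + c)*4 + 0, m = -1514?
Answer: 2*I*√8461 ≈ 183.97*I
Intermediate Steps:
d(c) = -16*c² + 16*c (d(c) = -4*(((c² - 2*c) + c)*4 + 0) = -4*((c² - c)*4 + 0) = -4*((-4*c + 4*c²) + 0) = -4*(-4*c + 4*c²) = -16*c² + 16*c)
√((d(47) + 2262) + m) = √((16*47*(1 - 1*47) + 2262) - 1514) = √((16*47*(1 - 47) + 2262) - 1514) = √((16*47*(-46) + 2262) - 1514) = √((-34592 + 2262) - 1514) = √(-32330 - 1514) = √(-33844) = 2*I*√8461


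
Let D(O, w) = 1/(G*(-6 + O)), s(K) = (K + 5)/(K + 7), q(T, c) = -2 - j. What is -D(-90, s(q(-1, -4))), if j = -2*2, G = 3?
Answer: 1/288 ≈ 0.0034722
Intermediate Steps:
j = -4
q(T, c) = 2 (q(T, c) = -2 - 1*(-4) = -2 + 4 = 2)
s(K) = (5 + K)/(7 + K)
D(O, w) = 1/(-18 + 3*O) (D(O, w) = 1/(3*(-6 + O)) = 1/(-18 + 3*O))
-D(-90, s(q(-1, -4))) = -1/(3*(-6 - 90)) = -1/(3*(-96)) = -(-1)/(3*96) = -1*(-1/288) = 1/288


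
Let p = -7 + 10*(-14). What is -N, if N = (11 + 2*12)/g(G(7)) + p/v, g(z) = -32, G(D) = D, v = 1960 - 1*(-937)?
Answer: 106099/92704 ≈ 1.1445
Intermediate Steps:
v = 2897 (v = 1960 + 937 = 2897)
p = -147 (p = -7 - 140 = -147)
N = -106099/92704 (N = (11 + 2*12)/(-32) - 147/2897 = (11 + 24)*(-1/32) - 147*1/2897 = 35*(-1/32) - 147/2897 = -35/32 - 147/2897 = -106099/92704 ≈ -1.1445)
-N = -1*(-106099/92704) = 106099/92704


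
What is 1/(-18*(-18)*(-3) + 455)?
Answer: -1/517 ≈ -0.0019342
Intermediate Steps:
1/(-18*(-18)*(-3) + 455) = 1/(324*(-3) + 455) = 1/(-972 + 455) = 1/(-517) = -1/517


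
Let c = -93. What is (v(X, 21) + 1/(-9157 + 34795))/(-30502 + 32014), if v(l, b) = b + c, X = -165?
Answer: -263705/5537808 ≈ -0.047619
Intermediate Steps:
v(l, b) = -93 + b (v(l, b) = b - 93 = -93 + b)
(v(X, 21) + 1/(-9157 + 34795))/(-30502 + 32014) = ((-93 + 21) + 1/(-9157 + 34795))/(-30502 + 32014) = (-72 + 1/25638)/1512 = (-72 + 1/25638)*(1/1512) = -1845935/25638*1/1512 = -263705/5537808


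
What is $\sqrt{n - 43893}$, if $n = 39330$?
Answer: $39 i \sqrt{3} \approx 67.55 i$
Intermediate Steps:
$\sqrt{n - 43893} = \sqrt{39330 - 43893} = \sqrt{-4563} = 39 i \sqrt{3}$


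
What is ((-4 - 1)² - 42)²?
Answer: 289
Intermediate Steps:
((-4 - 1)² - 42)² = ((-5)² - 42)² = (25 - 42)² = (-17)² = 289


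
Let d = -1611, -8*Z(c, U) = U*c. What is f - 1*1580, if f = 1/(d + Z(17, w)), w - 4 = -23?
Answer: -19852708/12565 ≈ -1580.0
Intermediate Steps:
w = -19 (w = 4 - 23 = -19)
Z(c, U) = -U*c/8
f = -8/12565 (f = 1/(-1611 - ⅛*(-19)*17) = 1/(-1611 + 323/8) = 1/(-12565/8) = -8/12565 ≈ -0.00063669)
f - 1*1580 = -8/12565 - 1*1580 = -8/12565 - 1580 = -19852708/12565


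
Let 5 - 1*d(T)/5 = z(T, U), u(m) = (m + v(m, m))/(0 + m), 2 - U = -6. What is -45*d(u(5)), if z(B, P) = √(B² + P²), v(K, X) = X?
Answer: -1125 + 450*√17 ≈ 730.40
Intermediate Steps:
U = 8 (U = 2 - 1*(-6) = 2 + 6 = 8)
u(m) = 2 (u(m) = (m + m)/(0 + m) = (2*m)/m = 2)
d(T) = 25 - 5*√(64 + T²) (d(T) = 25 - 5*√(T² + 8²) = 25 - 5*√(T² + 64) = 25 - 5*√(64 + T²))
-45*d(u(5)) = -45*(25 - 5*√(64 + 2²)) = -45*(25 - 5*√(64 + 4)) = -45*(25 - 10*√17) = -1125 + 450*√17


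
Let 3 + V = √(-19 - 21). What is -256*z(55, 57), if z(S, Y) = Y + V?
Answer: -13824 - 512*I*√10 ≈ -13824.0 - 1619.1*I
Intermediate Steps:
V = -3 + 2*I*√10 (V = -3 + √(-19 - 21) = -3 + √(-40) = -3 + 2*I*√10 ≈ -3.0 + 6.3246*I)
z(S, Y) = -3 + Y + 2*I*√10 (z(S, Y) = Y + (-3 + 2*I*√10) = -3 + Y + 2*I*√10)
-256*z(55, 57) = -256*(-3 + 57 + 2*I*√10) = -256*(54 + 2*I*√10) = -13824 - 512*I*√10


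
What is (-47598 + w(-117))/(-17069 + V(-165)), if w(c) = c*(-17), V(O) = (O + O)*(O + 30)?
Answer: -45609/27481 ≈ -1.6597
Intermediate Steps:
V(O) = 2*O*(30 + O) (V(O) = (2*O)*(30 + O) = 2*O*(30 + O))
w(c) = -17*c
(-47598 + w(-117))/(-17069 + V(-165)) = (-47598 - 17*(-117))/(-17069 + 2*(-165)*(30 - 165)) = (-47598 + 1989)/(-17069 + 2*(-165)*(-135)) = -45609/(-17069 + 44550) = -45609/27481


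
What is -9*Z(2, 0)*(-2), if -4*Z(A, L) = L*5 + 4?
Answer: -18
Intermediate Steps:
Z(A, L) = -1 - 5*L/4 (Z(A, L) = -(L*5 + 4)/4 = -(5*L + 4)/4 = -(4 + 5*L)/4 = -1 - 5*L/4)
-9*Z(2, 0)*(-2) = -9*(-1 - 5/4*0)*(-2) = -9*(-1 + 0)*(-2) = -9*(-1)*(-2) = 9*(-2) = -18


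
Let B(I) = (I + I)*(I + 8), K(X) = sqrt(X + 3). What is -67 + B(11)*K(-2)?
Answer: 351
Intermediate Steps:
K(X) = sqrt(3 + X)
B(I) = 2*I*(8 + I) (B(I) = (2*I)*(8 + I) = 2*I*(8 + I))
-67 + B(11)*K(-2) = -67 + (2*11*(8 + 11))*sqrt(3 - 2) = -67 + (2*11*19)*sqrt(1) = -67 + 418*1 = -67 + 418 = 351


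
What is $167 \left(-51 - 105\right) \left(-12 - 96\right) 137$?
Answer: $385465392$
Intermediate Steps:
$167 \left(-51 - 105\right) \left(-12 - 96\right) 137 = 167 \left(\left(-156\right) \left(-108\right)\right) 137 = 167 \cdot 16848 \cdot 137 = 2813616 \cdot 137 = 385465392$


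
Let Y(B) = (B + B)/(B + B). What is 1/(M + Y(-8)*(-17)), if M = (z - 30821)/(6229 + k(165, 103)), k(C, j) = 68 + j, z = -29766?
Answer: -6400/169387 ≈ -0.037783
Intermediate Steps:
M = -60587/6400 (M = (-29766 - 30821)/(6229 + (68 + 103)) = -60587/(6229 + 171) = -60587/6400 ≈ -9.4667)
Y(B) = 1 (Y(B) = (2*B)/((2*B)) = (2*B)*(1/(2*B)) = 1)
1/(M + Y(-8)*(-17)) = 1/(-60587/6400 + 1*(-17)) = 1/(-60587/6400 - 17) = 1/(-169387/6400) = -6400/169387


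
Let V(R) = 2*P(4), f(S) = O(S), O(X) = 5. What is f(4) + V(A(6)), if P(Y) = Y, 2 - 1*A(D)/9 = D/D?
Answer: 13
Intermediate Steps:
A(D) = 9 (A(D) = 18 - 9*D/D = 18 - 9*1 = 18 - 9 = 9)
f(S) = 5
V(R) = 8 (V(R) = 2*4 = 8)
f(4) + V(A(6)) = 5 + 8 = 13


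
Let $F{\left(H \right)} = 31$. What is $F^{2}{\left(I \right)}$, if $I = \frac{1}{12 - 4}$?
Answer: $961$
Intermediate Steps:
$I = \frac{1}{8} \approx 0.125$
$F^{2}{\left(I \right)} = 31^{2} = 961$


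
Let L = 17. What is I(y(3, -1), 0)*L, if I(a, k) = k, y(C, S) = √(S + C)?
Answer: 0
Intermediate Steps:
y(C, S) = √(C + S)
I(y(3, -1), 0)*L = 0*17 = 0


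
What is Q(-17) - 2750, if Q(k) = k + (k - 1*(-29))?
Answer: -2755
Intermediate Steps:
Q(k) = 29 + 2*k (Q(k) = k + (k + 29) = k + (29 + k) = 29 + 2*k)
Q(-17) - 2750 = (29 + 2*(-17)) - 2750 = (29 - 34) - 2750 = -5 - 2750 = -2755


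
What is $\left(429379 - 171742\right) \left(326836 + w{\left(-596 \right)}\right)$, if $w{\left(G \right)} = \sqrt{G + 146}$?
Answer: $84205046532 + 3864555 i \sqrt{2} \approx 8.4205 \cdot 10^{10} + 5.4653 \cdot 10^{6} i$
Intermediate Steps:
$w{\left(G \right)} = \sqrt{146 + G}$
$\left(429379 - 171742\right) \left(326836 + w{\left(-596 \right)}\right) = \left(429379 - 171742\right) \left(326836 + \sqrt{146 - 596}\right) = 257637 \left(326836 + \sqrt{-450}\right) = 257637 \left(326836 + 15 i \sqrt{2}\right) = 84205046532 + 3864555 i \sqrt{2}$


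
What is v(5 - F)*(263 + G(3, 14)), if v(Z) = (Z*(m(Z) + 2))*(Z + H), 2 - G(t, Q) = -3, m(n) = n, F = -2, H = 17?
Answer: 405216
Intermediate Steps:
G(t, Q) = 5 (G(t, Q) = 2 - 1*(-3) = 2 + 3 = 5)
v(Z) = Z*(2 + Z)*(17 + Z) (v(Z) = (Z*(Z + 2))*(Z + 17) = (Z*(2 + Z))*(17 + Z) = Z*(2 + Z)*(17 + Z))
v(5 - F)*(263 + G(3, 14)) = ((5 - 1*(-2))*(34 + (5 - 1*(-2))**2 + 19*(5 - 1*(-2))))*(263 + 5) = ((5 + 2)*(34 + (5 + 2)**2 + 19*(5 + 2)))*268 = (7*(34 + 7**2 + 19*7))*268 = (7*(34 + 49 + 133))*268 = (7*216)*268 = 1512*268 = 405216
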